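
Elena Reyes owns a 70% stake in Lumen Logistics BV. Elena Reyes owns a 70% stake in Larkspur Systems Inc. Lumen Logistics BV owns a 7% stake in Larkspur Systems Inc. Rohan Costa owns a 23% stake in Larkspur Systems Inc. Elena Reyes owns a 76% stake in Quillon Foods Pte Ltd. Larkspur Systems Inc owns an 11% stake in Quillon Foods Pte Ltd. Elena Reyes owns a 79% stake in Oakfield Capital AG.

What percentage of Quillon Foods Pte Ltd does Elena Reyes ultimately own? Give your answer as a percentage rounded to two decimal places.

Elena reaches Quillon along 3 paths.
Direct stake: 76% = 76%.
Via Larkspur: 70% × 11% = 7.7%.
Via Lumen → Larkspur: 70% × 7% × 11% = 0.539%.
Total: 76% + 7.7% + 0.539% = 84.239%.
Rounded: 84.24%.

84.24%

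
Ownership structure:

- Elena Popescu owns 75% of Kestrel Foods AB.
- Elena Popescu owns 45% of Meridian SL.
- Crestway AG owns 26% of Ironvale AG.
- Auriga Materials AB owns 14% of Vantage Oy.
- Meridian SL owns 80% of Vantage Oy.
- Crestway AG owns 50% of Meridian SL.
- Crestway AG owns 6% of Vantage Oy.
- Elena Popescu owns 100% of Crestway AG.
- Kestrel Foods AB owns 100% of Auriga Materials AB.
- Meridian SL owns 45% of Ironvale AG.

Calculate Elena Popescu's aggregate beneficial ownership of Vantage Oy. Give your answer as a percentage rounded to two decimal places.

Elena reaches Vantage along 4 paths.
Via Kestrel → Auriga: 75% × 100% × 14% = 10.5%.
Via Meridian: 45% × 80% = 36%.
Via Crestway → Meridian: 100% × 50% × 80% = 40%.
Via Crestway: 100% × 6% = 6%.
Total: 10.5% + 36% + 40% + 6% = 92.5%.
Rounded: 92.50%.

92.50%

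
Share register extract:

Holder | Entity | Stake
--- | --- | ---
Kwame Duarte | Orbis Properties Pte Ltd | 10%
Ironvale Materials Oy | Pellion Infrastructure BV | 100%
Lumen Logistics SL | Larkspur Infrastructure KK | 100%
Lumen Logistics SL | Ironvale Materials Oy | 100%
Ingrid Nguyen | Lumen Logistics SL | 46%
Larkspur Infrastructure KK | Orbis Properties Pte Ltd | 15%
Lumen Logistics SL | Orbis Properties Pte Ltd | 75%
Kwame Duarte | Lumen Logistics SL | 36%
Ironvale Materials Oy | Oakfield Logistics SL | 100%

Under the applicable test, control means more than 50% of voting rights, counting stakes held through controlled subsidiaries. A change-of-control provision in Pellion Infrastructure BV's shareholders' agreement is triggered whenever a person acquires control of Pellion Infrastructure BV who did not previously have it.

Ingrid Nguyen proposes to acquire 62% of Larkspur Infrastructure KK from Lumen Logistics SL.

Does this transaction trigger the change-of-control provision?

No

The purchase adds only to Ingrid's holdings (Lumen's stake shrinks), so Ingrid is the only person who could newly come to control Pellion.
Ingrid's largest direct stake is 46% in Lumen, which does not meet the threshold, so Ingrid controls no company.
Neither Ingrid nor any entity Ingrid controls holds any voting interest in Pellion.
So before the transaction, Ingrid does not control Pellion.
After the purchase, Ingrid holds 62% of Larkspur directly, and Lumen's stake falls to 38%.
Ingrid holds 62% of Larkspur, so Ingrid controls Larkspur.
After the transaction, neither Ingrid nor any entity Ingrid controls holds a voting interest in Pellion, so Ingrid still does not control it.
No new person acquires control, so the clause is not triggered.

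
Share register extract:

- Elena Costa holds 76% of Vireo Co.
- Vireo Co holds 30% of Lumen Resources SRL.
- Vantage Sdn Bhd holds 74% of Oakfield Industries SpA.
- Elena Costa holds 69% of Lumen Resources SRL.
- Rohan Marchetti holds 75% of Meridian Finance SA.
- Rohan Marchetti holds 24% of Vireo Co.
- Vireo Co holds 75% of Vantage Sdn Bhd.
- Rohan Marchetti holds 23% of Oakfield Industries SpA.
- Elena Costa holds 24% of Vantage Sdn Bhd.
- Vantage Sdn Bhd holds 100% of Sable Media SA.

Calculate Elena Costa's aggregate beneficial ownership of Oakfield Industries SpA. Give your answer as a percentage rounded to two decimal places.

59.94%

Elena reaches Oakfield along 2 paths.
Via Vantage: 24% × 74% = 17.76%.
Via Vireo → Vantage: 76% × 75% × 74% = 42.18%.
Total: 17.76% + 42.18% = 59.94%.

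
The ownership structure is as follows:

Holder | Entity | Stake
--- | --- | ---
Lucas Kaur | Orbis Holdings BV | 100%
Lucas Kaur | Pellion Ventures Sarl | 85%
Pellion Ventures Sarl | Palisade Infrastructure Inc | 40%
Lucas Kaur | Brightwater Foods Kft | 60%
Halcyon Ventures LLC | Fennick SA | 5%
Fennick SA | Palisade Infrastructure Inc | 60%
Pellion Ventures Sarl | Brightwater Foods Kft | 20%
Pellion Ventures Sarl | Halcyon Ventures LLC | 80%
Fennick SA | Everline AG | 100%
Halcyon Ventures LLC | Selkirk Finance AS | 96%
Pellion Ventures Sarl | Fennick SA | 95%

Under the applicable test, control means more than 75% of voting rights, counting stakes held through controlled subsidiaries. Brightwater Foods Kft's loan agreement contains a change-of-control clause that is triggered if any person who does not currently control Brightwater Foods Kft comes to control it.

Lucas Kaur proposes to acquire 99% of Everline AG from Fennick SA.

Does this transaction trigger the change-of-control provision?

No

The purchase adds only to Lucas's holdings (Fennick's stake shrinks), so Lucas is the only person who could newly come to control Brightwater.
Lucas holds 85% of Pellion, so Lucas controls Pellion.
Lucas and Pellion together hold 60% + 20% = 80% of Brightwater, so Lucas controls Brightwater.
So Lucas already controls Brightwater before the transaction.
After the purchase, Lucas holds 99% of Everline directly, and Fennick's stake falls to 1%.
Lucas controlled Brightwater already, so this is not a new person acquiring control; every other person's position is unchanged or reduced.
No new person acquires control, so the clause is not triggered.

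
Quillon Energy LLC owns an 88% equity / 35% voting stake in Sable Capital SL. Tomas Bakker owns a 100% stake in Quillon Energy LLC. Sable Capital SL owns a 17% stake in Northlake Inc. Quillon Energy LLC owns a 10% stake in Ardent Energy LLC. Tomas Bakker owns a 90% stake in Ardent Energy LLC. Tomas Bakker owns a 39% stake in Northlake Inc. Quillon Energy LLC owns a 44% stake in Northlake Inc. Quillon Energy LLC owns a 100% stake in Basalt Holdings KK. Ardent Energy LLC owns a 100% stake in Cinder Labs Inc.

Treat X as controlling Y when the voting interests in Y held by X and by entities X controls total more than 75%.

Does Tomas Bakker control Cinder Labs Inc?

Tomas holds 100% of Quillon, so Tomas controls Quillon.
Quillon and Tomas together hold 10% + 90% = 100% of Ardent, so Tomas controls Ardent.
Ardent holds 100% of Cinder, so Tomas controls Cinder.

Yes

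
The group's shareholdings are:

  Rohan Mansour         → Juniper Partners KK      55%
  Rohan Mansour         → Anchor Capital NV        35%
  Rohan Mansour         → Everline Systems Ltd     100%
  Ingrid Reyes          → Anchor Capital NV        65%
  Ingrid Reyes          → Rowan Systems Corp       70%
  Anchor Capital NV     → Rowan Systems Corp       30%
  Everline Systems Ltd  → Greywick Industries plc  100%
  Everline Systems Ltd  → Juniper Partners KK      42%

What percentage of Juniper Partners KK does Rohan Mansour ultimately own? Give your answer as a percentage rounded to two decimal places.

Rohan reaches Juniper along 2 paths.
Via Everline: 100% × 42% = 42%.
Direct stake: 55% = 55%.
Total: 42% + 55% = 97%.
Rounded: 97.00%.

97.00%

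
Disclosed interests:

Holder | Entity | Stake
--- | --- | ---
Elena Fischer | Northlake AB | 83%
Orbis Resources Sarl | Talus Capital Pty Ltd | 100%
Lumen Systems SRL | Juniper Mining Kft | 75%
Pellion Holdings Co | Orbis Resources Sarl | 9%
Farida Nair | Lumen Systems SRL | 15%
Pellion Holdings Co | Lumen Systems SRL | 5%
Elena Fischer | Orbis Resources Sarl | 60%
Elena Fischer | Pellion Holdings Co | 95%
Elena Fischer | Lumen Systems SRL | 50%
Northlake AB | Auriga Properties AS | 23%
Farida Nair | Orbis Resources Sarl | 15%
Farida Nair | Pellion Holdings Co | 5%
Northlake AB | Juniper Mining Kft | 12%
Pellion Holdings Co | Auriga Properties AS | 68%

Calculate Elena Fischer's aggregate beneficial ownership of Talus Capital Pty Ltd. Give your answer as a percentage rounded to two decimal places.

68.55%

Elena reaches Talus along 2 paths.
Via Orbis: 60% × 100% = 60%.
Via Pellion → Orbis: 95% × 9% × 100% = 8.55%.
Total: 60% + 8.55% = 68.55%.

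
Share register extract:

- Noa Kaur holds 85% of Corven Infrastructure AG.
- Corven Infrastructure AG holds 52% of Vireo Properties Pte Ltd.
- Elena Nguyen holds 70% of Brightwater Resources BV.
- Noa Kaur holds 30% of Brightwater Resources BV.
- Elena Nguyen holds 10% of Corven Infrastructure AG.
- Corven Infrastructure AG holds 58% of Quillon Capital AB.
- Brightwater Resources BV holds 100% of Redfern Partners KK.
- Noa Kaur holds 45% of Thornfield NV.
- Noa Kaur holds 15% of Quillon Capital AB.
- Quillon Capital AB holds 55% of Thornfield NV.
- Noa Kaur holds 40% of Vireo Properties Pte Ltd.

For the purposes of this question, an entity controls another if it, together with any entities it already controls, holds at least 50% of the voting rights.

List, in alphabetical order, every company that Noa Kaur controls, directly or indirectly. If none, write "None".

Corven Infrastructure AG, Quillon Capital AB, Thornfield NV, Vireo Properties Pte Ltd

Noa holds 85% of Corven, so Noa controls Corven.
Corven and Noa together hold 58% + 15% = 73% of Quillon, so Noa controls Quillon.
Quillon and Noa together hold 55% + 45% = 100% of Thornfield, so Noa controls Thornfield.
Corven and Noa together hold 52% + 40% = 92% of Vireo, so Noa controls Vireo.
No other company's threshold is met.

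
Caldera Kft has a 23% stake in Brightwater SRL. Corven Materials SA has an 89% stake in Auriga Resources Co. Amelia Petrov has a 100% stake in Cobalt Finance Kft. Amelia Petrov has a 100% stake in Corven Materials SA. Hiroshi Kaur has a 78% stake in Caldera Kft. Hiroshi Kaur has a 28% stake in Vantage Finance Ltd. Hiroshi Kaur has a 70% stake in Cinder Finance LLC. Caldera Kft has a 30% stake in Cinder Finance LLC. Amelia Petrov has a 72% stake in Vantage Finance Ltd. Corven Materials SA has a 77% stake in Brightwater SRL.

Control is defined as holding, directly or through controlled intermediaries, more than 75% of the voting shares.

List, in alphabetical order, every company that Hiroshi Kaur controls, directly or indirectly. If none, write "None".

Caldera Kft, Cinder Finance LLC

Hiroshi holds 78% of Caldera, so Hiroshi controls Caldera.
Caldera and Hiroshi together hold 30% + 70% = 100% of Cinder, so Hiroshi controls Cinder.
No other company's threshold is met.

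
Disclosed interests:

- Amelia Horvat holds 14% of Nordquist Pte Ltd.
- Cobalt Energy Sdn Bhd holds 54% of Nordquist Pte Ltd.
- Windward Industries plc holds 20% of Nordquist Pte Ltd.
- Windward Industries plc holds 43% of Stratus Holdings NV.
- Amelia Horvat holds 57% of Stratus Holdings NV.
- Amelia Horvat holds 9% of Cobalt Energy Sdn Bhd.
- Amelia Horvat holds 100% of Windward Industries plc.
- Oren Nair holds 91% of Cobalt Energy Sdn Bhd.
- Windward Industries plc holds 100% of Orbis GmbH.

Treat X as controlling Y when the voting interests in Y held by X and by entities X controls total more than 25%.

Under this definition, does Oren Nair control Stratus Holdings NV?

No

Oren holds 91% of Cobalt, so Oren controls Cobalt.
Cobalt holds 54% of Nordquist, so Oren controls Nordquist.
Neither Oren nor any entity Oren controls holds any voting interest in Stratus.
So Oren does not control Stratus.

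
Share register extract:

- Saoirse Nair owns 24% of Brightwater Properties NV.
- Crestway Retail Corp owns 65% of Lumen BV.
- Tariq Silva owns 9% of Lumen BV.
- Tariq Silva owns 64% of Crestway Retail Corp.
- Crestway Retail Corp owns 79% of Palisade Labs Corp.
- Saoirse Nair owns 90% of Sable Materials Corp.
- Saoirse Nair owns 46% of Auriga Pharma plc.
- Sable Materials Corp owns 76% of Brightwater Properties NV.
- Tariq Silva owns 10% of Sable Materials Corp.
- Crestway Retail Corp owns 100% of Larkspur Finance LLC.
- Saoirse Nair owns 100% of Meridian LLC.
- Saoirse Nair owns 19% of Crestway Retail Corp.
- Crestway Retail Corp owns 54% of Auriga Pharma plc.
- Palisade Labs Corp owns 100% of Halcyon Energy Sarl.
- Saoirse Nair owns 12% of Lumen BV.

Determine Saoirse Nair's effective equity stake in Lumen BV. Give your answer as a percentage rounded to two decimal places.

Saoirse reaches Lumen along 2 paths.
Via Crestway: 19% × 65% = 12.35%.
Direct stake: 12% = 12%.
Total: 12.35% + 12% = 24.35%.

24.35%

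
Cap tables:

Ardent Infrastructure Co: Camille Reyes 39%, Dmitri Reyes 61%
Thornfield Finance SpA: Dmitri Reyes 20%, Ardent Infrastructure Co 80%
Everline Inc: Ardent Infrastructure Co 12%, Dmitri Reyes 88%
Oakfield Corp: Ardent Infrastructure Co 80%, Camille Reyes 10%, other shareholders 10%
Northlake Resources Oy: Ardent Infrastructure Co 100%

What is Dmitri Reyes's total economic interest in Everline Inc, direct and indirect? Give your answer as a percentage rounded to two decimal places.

Dmitri reaches Everline along 2 paths.
Via Ardent: 61% × 12% = 7.32%.
Direct stake: 88% = 88%.
Total: 7.32% + 88% = 95.32%.

95.32%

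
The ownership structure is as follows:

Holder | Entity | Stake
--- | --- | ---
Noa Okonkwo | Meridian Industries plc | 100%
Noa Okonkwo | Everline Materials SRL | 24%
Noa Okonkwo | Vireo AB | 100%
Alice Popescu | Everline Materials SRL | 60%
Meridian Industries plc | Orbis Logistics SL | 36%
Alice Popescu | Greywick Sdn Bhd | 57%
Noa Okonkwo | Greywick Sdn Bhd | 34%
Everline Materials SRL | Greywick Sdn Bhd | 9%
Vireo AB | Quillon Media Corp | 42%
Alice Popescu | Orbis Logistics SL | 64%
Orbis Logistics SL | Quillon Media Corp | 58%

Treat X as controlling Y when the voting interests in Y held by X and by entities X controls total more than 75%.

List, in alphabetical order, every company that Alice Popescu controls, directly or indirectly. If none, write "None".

Alice's largest direct stake is 64% in Orbis, which does not meet the threshold.

None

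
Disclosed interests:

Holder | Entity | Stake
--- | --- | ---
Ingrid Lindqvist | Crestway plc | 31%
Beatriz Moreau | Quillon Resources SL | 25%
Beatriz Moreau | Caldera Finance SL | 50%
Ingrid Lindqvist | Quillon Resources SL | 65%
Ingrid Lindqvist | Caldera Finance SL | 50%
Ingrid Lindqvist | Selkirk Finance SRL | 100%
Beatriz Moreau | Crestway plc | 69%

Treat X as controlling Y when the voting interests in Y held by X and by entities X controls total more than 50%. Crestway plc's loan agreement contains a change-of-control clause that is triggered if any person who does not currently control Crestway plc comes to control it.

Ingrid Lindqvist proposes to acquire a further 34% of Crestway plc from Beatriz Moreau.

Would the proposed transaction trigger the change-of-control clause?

Yes

The purchase adds only to Ingrid's holdings (Beatriz's stake shrinks), so Ingrid is the only person who could newly come to control Crestway.
Ingrid holds 100% of Selkirk, so Ingrid controls Selkirk.
Ingrid holds 65% of Quillon, so Ingrid controls Quillon.
In Crestway, Ingrid's side holds only 31%, not > 50%.
So before the transaction, Ingrid does not control Crestway.
After the purchase, Ingrid's direct stake in Crestway rises to 31% + 34% = 65%, and Beatriz's stake falls to 35%.
Ingrid holds 65% of Crestway, so Ingrid controls Crestway.
Ingrid did not control Crestway before and does after, so the clause is triggered.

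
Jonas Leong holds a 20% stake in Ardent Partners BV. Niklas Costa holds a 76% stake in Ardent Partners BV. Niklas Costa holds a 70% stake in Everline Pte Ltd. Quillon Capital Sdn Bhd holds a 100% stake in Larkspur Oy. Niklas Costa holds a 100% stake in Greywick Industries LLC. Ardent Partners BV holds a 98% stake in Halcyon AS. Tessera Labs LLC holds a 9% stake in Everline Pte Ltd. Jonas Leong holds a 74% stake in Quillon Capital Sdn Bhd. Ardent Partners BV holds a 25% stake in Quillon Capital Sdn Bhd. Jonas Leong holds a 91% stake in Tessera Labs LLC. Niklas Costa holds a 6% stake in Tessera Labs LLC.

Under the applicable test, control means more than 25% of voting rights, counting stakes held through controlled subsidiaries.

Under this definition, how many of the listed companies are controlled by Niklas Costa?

Niklas holds 76% of Ardent, so Niklas controls Ardent.
Niklas holds 70% of Everline, so Niklas controls Everline.
Niklas holds 100% of Greywick, so Niklas controls Greywick.
Ardent holds 98% of Halcyon, so Niklas controls Halcyon.
No other company's threshold is met.
Niklas controls 4 companies.

4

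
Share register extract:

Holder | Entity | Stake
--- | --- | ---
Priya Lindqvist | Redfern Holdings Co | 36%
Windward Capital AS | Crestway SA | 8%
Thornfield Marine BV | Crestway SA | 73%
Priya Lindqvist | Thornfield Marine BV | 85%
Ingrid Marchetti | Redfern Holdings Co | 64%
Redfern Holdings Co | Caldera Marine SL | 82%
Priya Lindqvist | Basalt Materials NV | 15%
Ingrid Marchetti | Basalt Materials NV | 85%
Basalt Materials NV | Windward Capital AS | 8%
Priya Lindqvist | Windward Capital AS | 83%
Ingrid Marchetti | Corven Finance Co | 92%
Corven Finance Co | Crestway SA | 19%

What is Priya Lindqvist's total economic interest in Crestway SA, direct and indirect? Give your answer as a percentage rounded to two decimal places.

68.79%

Priya reaches Crestway along 3 paths.
Via Thornfield: 85% × 73% = 62.05%.
Via Basalt → Windward: 15% × 8% × 8% = 0.096%.
Via Windward: 83% × 8% = 6.64%.
Total: 62.05% + 0.096% + 6.64% = 68.786%.
Rounded: 68.79%.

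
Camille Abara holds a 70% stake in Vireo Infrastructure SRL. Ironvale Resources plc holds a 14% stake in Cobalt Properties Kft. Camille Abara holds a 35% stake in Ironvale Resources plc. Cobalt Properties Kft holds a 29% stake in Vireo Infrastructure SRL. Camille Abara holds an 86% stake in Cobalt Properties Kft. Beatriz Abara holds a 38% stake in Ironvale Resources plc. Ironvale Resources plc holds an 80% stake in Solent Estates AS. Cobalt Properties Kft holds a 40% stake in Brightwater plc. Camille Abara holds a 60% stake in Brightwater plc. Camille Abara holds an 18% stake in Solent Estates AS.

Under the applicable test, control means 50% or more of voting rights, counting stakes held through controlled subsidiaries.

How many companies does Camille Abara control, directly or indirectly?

Camille holds 86% of Cobalt, so Camille controls Cobalt.
Cobalt and Camille together hold 29% + 70% = 99% of Vireo, so Camille controls Vireo.
Camille and Cobalt together hold 60% + 40% = 100% of Brightwater, so Camille controls Brightwater.
No other company's threshold is met.
Camille controls 3 companies.

3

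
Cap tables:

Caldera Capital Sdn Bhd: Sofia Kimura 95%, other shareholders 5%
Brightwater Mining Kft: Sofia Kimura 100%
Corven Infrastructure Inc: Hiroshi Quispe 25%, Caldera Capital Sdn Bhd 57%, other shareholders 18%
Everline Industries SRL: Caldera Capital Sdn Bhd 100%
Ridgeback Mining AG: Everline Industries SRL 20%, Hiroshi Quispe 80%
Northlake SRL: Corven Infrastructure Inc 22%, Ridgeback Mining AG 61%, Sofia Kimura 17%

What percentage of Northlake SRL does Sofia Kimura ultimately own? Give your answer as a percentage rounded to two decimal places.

40.50%

Sofia reaches Northlake along 3 paths.
Via Caldera → Corven: 95% × 57% × 22% = 11.913%.
Via Caldera → Everline → Ridgeback: 95% × 100% × 20% × 61% = 11.59%.
Direct stake: 17% = 17%.
Total: 11.913% + 11.59% + 17% = 40.503%.
Rounded: 40.50%.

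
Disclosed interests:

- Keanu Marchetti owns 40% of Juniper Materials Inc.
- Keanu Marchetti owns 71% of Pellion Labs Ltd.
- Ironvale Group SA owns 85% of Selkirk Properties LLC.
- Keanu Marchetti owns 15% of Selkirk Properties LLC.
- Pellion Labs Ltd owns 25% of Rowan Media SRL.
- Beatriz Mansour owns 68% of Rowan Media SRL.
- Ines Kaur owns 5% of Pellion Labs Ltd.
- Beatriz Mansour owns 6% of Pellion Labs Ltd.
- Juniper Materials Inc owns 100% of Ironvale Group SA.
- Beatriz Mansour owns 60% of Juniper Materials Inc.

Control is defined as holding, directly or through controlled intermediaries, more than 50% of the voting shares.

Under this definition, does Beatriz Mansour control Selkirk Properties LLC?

Yes

Beatriz holds 60% of Juniper, so Beatriz controls Juniper.
Juniper holds 100% of Ironvale, so Beatriz controls Ironvale.
Ironvale holds 85% of Selkirk, so Beatriz controls Selkirk.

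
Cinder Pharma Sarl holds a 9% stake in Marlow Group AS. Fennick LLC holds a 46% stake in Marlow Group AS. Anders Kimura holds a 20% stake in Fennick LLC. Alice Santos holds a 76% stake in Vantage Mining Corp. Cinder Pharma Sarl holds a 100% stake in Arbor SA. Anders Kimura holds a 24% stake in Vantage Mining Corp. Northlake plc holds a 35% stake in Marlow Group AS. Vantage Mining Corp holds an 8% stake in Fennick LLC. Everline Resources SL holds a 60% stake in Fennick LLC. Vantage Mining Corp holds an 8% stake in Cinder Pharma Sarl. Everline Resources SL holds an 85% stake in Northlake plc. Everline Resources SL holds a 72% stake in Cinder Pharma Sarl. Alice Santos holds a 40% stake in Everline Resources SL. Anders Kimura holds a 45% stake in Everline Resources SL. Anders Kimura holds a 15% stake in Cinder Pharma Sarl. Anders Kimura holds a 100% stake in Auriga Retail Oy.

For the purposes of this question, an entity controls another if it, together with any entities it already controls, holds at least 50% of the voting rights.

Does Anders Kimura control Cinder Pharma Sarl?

Anders holds 100% of Auriga, so Anders controls Auriga.
In Cinder, Anders's side holds only 15%, not ≥ 50%.
So Anders does not control Cinder.

No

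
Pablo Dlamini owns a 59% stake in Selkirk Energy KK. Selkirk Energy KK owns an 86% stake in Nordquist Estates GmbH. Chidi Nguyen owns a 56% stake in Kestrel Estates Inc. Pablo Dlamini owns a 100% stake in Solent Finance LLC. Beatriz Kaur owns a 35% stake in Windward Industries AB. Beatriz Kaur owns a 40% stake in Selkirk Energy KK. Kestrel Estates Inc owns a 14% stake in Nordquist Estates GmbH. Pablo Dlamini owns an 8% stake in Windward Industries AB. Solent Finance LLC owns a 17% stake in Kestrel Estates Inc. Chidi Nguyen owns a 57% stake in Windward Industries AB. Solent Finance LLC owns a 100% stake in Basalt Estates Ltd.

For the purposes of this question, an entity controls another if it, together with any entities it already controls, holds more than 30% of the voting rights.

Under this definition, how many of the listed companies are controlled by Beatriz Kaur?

Beatriz holds 40% of Selkirk, so Beatriz controls Selkirk.
Beatriz holds 35% of Windward, so Beatriz controls Windward.
Selkirk holds 86% of Nordquist, so Beatriz controls Nordquist.
No other company's threshold is met.
Beatriz controls 3 companies.

3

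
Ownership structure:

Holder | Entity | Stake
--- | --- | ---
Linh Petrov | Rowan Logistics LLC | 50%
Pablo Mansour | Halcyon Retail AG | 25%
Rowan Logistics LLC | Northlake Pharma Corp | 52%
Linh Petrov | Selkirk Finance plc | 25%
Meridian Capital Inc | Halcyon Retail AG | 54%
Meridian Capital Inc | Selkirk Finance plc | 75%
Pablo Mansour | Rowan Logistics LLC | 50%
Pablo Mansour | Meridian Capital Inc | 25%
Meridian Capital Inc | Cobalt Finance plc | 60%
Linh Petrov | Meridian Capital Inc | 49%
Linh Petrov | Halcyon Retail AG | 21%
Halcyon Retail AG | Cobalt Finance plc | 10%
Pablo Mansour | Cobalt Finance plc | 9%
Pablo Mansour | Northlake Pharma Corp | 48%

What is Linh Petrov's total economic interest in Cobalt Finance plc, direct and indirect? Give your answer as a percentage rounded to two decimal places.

34.15%

Linh reaches Cobalt along 3 paths.
Via Halcyon: 21% × 10% = 2.1%.
Via Meridian → Halcyon: 49% × 54% × 10% = 2.646%.
Via Meridian: 49% × 60% = 29.4%.
Total: 2.1% + 2.646% + 29.4% = 34.146%.
Rounded: 34.15%.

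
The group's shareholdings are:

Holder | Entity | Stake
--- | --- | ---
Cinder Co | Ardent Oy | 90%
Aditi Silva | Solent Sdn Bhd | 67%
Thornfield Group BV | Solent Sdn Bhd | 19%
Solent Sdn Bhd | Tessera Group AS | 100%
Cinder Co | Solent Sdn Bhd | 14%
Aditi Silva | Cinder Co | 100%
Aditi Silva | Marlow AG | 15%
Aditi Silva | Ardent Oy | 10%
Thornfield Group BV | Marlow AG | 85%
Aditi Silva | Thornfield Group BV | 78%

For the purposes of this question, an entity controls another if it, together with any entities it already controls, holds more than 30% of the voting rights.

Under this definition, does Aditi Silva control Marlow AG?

Yes

Aditi holds 78% of Thornfield, so Aditi controls Thornfield.
Aditi and Thornfield together hold 15% + 85% = 100% of Marlow, so Aditi controls Marlow.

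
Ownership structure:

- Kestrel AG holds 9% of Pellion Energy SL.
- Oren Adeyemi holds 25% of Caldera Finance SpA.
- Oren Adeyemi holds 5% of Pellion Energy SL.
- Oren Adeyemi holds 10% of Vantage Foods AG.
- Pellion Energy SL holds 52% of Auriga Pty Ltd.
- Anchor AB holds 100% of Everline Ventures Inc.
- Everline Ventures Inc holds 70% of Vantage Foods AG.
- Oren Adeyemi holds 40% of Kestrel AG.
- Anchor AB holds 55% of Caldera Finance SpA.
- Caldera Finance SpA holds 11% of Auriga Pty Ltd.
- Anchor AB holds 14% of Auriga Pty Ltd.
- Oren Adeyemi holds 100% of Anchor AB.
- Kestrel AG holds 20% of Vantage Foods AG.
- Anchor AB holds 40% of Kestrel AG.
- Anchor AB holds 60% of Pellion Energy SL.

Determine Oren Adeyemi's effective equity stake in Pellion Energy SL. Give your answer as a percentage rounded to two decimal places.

Oren reaches Pellion along 4 paths.
Direct stake: 5% = 5%.
Via Anchor: 100% × 60% = 60%.
Via Anchor → Kestrel: 100% × 40% × 9% = 3.6%.
Via Kestrel: 40% × 9% = 3.6%.
Total: 5% + 60% + 3.6% + 3.6% = 72.2%.
Rounded: 72.20%.

72.20%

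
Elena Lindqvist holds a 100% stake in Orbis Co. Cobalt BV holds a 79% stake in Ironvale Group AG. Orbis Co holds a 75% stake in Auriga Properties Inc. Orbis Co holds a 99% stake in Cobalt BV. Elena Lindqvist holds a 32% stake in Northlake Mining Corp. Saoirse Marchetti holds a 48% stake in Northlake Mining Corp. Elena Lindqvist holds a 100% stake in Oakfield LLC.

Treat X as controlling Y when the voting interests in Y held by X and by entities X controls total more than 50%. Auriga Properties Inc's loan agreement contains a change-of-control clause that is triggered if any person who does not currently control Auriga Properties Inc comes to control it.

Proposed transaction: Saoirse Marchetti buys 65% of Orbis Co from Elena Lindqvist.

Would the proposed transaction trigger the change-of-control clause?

The purchase adds only to Saoirse's holdings (Elena's stake shrinks), so Saoirse is the only person who could newly come to control Auriga.
Saoirse's largest direct stake is 48% in Northlake, which does not meet the threshold, so Saoirse controls no company.
Neither Saoirse nor any entity Saoirse controls holds any voting interest in Auriga.
So before the transaction, Saoirse does not control Auriga.
After the purchase, Saoirse holds 65% of Orbis directly, and Elena's stake falls to 35%.
Saoirse holds 65% of Orbis, so Saoirse controls Orbis.
Orbis holds 75% of Auriga, so Saoirse controls Auriga.
Saoirse did not control Auriga before and does after, so the clause is triggered.

Yes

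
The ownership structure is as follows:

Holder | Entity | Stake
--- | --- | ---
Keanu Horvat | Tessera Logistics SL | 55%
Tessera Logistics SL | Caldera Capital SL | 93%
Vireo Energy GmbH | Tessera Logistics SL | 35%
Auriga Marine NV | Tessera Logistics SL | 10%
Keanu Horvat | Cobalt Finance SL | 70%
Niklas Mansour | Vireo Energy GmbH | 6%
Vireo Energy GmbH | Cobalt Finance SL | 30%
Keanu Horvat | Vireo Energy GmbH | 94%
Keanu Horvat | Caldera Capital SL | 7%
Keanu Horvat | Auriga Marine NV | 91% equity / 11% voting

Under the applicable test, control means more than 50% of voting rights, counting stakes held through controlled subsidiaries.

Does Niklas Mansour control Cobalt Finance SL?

No

Niklas's largest direct stake is 6% in Vireo, which does not meet the threshold, so Niklas controls no company.
Neither Niklas nor any entity Niklas controls holds any voting interest in Cobalt.
So Niklas does not control Cobalt.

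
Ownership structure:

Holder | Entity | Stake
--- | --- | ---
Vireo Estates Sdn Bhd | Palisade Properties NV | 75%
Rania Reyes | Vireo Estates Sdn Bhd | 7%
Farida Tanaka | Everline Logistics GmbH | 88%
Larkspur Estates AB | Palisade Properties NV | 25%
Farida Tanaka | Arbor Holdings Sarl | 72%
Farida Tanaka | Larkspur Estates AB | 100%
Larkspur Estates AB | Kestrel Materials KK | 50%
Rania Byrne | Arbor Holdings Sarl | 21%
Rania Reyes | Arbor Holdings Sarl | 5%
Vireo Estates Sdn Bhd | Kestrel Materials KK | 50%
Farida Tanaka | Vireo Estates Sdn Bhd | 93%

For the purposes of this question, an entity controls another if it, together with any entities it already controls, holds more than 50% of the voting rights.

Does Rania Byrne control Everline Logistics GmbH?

Rania Byrne's largest direct stake is 21% in Arbor, which does not meet the threshold, so Rania Byrne controls no company.
Neither Rania Byrne nor any entity Rania Byrne controls holds any voting interest in Everline.
So Rania Byrne does not control Everline.

No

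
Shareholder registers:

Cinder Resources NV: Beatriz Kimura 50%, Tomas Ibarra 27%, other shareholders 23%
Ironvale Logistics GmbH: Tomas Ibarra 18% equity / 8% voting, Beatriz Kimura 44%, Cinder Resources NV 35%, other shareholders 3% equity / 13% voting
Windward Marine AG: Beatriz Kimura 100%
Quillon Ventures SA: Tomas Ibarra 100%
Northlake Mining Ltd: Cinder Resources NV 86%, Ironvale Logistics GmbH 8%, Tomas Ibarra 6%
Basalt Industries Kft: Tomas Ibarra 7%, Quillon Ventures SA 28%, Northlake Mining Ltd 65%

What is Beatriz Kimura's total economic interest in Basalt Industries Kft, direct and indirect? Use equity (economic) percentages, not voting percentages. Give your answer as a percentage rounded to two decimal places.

Beatriz reaches Basalt along 3 paths.
Via Cinder → Northlake: 50% × 86% × 65% = 27.95%.
Via Ironvale → Northlake: 44% × 8% × 65% = 2.288%.
Via Cinder → Ironvale → Northlake: 50% × 35% × 8% × 65% = 0.91%.
Total: 27.95% + 2.288% + 0.91% = 31.148%.
Rounded: 31.15%.

31.15%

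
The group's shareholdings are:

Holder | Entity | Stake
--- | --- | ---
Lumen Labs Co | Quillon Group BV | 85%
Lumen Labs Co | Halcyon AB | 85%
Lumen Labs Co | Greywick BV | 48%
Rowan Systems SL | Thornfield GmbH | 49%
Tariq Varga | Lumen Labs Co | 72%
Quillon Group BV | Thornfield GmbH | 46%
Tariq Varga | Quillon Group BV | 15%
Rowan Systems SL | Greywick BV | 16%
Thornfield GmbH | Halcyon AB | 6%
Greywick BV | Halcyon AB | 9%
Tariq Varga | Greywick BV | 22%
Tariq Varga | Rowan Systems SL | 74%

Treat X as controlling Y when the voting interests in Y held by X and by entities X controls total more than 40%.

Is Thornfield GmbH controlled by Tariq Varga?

Tariq holds 74% of Rowan, so Tariq controls Rowan.
Tariq holds 72% of Lumen, so Tariq controls Lumen.
Lumen and Tariq together hold 85% + 15% = 100% of Quillon, so Tariq controls Quillon.
Rowan and Quillon together hold 49% + 46% = 95% of Thornfield, so Tariq controls Thornfield.

Yes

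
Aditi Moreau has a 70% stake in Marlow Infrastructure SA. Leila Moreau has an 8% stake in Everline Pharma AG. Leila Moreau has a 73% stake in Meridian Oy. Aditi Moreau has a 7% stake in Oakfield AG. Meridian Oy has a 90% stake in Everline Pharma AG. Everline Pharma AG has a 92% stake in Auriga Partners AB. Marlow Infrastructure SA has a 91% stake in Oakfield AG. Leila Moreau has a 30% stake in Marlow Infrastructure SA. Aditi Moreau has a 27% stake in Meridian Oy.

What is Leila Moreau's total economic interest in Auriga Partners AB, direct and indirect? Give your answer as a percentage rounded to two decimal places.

Leila reaches Auriga along 2 paths.
Via Meridian → Everline: 73% × 90% × 92% = 60.444%.
Via Everline: 8% × 92% = 7.36%.
Total: 60.444% + 7.36% = 67.804%.
Rounded: 67.80%.

67.80%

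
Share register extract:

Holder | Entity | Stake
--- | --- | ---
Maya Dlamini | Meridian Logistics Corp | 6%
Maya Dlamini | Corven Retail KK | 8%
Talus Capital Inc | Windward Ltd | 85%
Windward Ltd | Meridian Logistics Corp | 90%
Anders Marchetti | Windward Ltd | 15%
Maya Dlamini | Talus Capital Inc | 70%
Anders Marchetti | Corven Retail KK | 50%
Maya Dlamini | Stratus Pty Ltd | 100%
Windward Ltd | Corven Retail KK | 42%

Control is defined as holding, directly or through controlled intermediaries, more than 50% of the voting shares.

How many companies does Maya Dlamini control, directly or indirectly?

Maya holds 70% of Talus, so Maya controls Talus.
Talus holds 85% of Windward, so Maya controls Windward.
Windward and Maya together hold 90% + 6% = 96% of Meridian, so Maya controls Meridian.
Maya holds 100% of Stratus, so Maya controls Stratus.
No other company's threshold is met.
Maya controls 4 companies.

4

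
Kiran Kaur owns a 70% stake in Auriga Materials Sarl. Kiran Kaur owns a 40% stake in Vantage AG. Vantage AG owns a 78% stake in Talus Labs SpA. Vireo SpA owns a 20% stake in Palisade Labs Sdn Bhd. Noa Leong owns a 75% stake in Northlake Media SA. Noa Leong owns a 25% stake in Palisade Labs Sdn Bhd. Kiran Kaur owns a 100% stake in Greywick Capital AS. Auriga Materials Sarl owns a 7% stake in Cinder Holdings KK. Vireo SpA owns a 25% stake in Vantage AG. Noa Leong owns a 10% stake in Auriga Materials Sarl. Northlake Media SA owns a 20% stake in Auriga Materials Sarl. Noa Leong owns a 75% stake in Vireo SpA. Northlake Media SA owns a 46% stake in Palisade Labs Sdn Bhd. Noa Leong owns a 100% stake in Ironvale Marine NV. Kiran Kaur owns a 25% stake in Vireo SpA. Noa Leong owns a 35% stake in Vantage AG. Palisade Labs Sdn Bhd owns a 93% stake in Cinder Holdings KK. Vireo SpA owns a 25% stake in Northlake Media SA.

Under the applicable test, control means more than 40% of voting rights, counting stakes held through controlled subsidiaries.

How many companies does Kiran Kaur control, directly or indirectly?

Kiran holds 70% of Auriga, so Kiran controls Auriga.
Kiran holds 100% of Greywick, so Kiran controls Greywick.
No other company's threshold is met.
Kiran controls 2 companies.

2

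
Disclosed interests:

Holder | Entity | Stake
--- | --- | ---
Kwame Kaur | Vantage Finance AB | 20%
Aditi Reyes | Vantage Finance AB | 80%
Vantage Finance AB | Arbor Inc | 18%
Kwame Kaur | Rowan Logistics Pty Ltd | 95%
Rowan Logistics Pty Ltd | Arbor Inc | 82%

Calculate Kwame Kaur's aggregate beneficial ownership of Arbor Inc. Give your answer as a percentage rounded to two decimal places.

Kwame reaches Arbor along 2 paths.
Via Vantage: 20% × 18% = 3.6%.
Via Rowan: 95% × 82% = 77.9%.
Total: 3.6% + 77.9% = 81.5%.
Rounded: 81.50%.

81.50%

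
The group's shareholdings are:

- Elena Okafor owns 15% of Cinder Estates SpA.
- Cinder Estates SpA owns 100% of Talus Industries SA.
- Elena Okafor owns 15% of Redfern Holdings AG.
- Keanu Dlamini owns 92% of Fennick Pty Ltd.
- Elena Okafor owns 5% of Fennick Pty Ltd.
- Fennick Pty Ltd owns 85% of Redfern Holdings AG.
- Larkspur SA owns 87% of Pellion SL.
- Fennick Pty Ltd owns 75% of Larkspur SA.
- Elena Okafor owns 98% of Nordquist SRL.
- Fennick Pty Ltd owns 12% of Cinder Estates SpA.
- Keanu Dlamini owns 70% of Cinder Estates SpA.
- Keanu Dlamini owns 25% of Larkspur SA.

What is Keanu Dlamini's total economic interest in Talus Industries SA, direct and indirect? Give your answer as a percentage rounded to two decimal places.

81.04%

Keanu reaches Talus along 2 paths.
Via Cinder: 70% × 100% = 70%.
Via Fennick → Cinder: 92% × 12% × 100% = 11.04%.
Total: 70% + 11.04% = 81.04%.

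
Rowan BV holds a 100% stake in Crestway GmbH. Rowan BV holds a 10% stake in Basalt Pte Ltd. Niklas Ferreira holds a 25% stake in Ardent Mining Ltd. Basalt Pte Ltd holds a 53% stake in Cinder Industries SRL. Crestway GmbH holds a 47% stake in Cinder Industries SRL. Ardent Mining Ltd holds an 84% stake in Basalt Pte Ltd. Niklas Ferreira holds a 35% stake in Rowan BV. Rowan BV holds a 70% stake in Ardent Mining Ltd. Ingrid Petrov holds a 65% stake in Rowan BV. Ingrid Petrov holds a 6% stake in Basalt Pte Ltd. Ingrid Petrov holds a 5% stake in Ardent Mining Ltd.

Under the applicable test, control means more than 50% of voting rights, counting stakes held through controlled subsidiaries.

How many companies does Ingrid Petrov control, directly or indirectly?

Ingrid holds 65% of Rowan, so Ingrid controls Rowan.
Rowan and Ingrid together hold 70% + 5% = 75% of Ardent, so Ingrid controls Ardent.
Ingrid and Ardent and Rowan together hold 6% + 84% + 10% = 100% of Basalt, so Ingrid controls Basalt.
Rowan holds 100% of Crestway, so Ingrid controls Crestway.
Crestway and Basalt together hold 47% + 53% = 100% of Cinder, so Ingrid controls Cinder.
Ingrid controls 5 companies.

5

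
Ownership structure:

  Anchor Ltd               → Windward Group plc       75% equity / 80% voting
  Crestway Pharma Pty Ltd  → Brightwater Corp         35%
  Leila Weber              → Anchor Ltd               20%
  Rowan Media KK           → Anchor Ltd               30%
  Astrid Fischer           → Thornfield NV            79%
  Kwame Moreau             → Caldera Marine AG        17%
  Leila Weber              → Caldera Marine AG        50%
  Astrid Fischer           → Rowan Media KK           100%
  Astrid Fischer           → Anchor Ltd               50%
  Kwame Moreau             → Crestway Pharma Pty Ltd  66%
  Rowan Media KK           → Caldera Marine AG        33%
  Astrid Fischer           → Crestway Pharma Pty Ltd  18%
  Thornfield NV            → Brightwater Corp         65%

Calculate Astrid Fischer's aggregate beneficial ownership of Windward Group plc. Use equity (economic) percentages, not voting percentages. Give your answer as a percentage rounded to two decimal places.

Astrid reaches Windward along 2 paths.
Via Rowan → Anchor: 100% × 30% × 75% = 22.5%.
Via Anchor: 50% × 75% = 37.5%.
Total: 22.5% + 37.5% = 60%.
Rounded: 60.00%.

60.00%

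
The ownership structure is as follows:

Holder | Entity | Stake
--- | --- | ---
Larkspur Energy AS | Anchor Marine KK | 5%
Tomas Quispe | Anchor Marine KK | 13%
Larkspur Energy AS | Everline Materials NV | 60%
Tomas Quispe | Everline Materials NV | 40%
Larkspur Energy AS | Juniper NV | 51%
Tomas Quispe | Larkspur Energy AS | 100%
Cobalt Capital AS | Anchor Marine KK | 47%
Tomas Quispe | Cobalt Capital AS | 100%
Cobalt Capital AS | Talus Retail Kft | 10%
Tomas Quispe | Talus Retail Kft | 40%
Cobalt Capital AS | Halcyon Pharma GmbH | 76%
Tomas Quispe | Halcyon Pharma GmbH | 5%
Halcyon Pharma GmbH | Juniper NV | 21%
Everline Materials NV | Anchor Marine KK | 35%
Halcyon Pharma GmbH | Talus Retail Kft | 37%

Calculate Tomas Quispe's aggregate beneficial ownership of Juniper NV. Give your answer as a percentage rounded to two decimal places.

Tomas reaches Juniper along 3 paths.
Via Larkspur: 100% × 51% = 51%.
Via Halcyon: 5% × 21% = 1.05%.
Via Cobalt → Halcyon: 100% × 76% × 21% = 15.96%.
Total: 51% + 1.05% + 15.96% = 68.01%.

68.01%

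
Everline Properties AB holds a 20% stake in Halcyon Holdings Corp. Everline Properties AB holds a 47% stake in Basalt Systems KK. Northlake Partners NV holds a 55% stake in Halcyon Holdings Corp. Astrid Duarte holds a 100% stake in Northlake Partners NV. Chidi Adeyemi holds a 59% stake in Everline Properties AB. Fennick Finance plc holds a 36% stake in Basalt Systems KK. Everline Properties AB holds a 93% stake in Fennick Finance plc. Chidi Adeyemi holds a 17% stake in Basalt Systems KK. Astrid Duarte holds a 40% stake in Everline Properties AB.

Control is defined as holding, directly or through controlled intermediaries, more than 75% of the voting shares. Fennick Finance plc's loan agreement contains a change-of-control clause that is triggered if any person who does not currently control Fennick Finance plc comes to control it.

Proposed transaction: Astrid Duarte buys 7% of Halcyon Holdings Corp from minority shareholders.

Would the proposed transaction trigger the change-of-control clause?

No

The purchase changes only Astrid's holdings, so Astrid is the only person who could newly come to control Fennick.
Astrid holds 100% of Northlake, so Astrid controls Northlake.
Neither Astrid nor any entity Astrid controls holds any voting interest in Fennick.
So before the transaction, Astrid does not control Fennick.
After the purchase, Astrid holds 7% of Halcyon directly.
Astrid's side now holds 55% + 7% = 62% of Halcyon, not > 75%, so Astrid still does not control Halcyon.
After the transaction, neither Astrid nor any entity Astrid controls holds a voting interest in Fennick, so Astrid still does not control it.
No new person acquires control, so the clause is not triggered.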